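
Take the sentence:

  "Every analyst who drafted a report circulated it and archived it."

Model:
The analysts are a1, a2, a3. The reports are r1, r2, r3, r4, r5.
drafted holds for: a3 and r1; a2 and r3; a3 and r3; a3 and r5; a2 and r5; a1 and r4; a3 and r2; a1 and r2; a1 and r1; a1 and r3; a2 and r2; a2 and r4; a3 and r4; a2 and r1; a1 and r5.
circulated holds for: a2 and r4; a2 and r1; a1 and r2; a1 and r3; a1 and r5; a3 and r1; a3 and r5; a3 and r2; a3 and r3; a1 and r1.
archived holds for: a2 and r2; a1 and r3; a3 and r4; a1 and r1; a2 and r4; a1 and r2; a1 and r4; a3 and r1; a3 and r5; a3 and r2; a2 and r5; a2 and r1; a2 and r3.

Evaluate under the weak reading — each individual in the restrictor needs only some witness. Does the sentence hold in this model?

"it" takes "a report" as antecedent — a donkey pronoun bound across the clause boundary.
Weak reading: every analyst a with some drafted-report has at least one drafted-report r such that circulated(a,r) ∧ archived(a,r).
Per analyst: a1:✓  a2:✓  a3:✓
Every analyst in the restrictor has a witness.

True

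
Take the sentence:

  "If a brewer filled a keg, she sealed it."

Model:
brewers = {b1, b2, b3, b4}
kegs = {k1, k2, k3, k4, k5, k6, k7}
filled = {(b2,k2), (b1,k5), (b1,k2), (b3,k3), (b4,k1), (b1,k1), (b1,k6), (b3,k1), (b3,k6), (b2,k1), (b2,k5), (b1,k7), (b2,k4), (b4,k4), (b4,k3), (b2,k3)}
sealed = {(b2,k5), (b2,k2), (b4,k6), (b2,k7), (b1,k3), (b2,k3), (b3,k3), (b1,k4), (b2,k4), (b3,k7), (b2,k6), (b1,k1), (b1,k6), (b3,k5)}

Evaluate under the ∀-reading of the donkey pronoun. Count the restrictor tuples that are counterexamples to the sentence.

"it" takes "a keg" as antecedent — a donkey pronoun bound across the clause boundary.
Strong reading: for every (b,k) with filled(b,k), sealed(b,k).
Restrictor pairs: (b1,k1) ✓  (b1,k2) ✗  (b1,k5) ✗  (b1,k6) ✓  (b1,k7) ✗  (b2,k1) ✗  (b2,k2) ✓  (b2,k3) ✓  (b2,k4) ✓  (b2,k5) ✓  (b3,k1) ✗  (b3,k3) ✓  (b3,k6) ✗  (b4,k1) ✗  (b4,k3) ✗  (b4,k4) ✗
Counterexamples (restrictor pairs failing the scope): 9.

9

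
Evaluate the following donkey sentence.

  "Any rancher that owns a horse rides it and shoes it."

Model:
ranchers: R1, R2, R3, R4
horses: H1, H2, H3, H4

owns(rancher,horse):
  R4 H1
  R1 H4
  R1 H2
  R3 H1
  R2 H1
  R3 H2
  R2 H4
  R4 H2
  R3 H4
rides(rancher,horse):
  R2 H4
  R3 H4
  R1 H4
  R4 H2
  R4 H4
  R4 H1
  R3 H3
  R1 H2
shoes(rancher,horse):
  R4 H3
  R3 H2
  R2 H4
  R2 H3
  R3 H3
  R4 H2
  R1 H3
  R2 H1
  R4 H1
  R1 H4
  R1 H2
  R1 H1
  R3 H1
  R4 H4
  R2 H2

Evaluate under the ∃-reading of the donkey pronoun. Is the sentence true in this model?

"it" takes "a horse" as antecedent — a donkey pronoun bound across the clause boundary.
Weak reading: every rancher r with some owns-horse has at least one owns-horse h such that rides(r,h) ∧ shoes(r,h).
Per rancher: R1:✓  R2:✓  R3:✗  R4:✓
R3 has no witness among its owns-horses.

False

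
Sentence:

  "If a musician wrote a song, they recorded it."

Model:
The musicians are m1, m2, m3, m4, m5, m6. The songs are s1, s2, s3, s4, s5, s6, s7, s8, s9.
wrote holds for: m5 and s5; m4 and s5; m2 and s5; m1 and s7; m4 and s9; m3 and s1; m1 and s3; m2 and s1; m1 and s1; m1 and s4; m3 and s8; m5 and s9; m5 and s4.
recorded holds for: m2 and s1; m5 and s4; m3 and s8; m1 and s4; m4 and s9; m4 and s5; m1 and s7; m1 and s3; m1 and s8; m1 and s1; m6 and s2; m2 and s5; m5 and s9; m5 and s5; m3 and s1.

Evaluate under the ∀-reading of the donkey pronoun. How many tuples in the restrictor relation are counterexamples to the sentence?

"it" takes "a song" as antecedent — a donkey pronoun bound across the clause boundary.
Strong reading: for every (m,s) with wrote(m,s), recorded(m,s).
Restrictor pairs: (m1,s1) ✓  (m1,s3) ✓  (m1,s4) ✓  (m1,s7) ✓  (m2,s1) ✓  (m2,s5) ✓  (m3,s1) ✓  (m3,s8) ✓  (m4,s5) ✓  (m4,s9) ✓  (m5,s4) ✓  (m5,s5) ✓  (m5,s9) ✓
Counterexamples (restrictor pairs failing the scope): 0.

0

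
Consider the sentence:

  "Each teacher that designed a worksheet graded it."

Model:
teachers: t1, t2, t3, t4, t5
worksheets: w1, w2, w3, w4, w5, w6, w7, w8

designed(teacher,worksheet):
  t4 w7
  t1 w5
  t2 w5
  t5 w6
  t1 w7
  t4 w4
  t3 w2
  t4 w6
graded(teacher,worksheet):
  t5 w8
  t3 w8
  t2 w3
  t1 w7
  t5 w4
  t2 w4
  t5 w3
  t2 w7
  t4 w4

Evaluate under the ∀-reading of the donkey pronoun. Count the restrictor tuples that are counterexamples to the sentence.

"it" takes "a worksheet" as antecedent — a donkey pronoun bound across the clause boundary.
Strong reading: for every (t,w) with designed(t,w), graded(t,w).
Restrictor pairs: (t1,w5) ✗  (t1,w7) ✓  (t2,w5) ✗  (t3,w2) ✗  (t4,w4) ✓  (t4,w6) ✗  (t4,w7) ✗  (t5,w6) ✗
Counterexamples (restrictor pairs failing the scope): 6.

6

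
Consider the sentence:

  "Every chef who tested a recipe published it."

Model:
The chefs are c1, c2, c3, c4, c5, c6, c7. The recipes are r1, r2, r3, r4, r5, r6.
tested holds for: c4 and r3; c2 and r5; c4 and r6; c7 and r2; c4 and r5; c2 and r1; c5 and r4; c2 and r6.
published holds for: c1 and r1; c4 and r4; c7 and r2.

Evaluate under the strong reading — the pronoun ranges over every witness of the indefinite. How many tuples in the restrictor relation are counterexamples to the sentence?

"it" takes "a recipe" as antecedent — a donkey pronoun bound across the clause boundary.
Strong reading: for every (c,r) with tested(c,r), published(c,r).
Restrictor pairs: (c2,r1) ✗  (c2,r5) ✗  (c2,r6) ✗  (c4,r3) ✗  (c4,r5) ✗  (c4,r6) ✗  (c5,r4) ✗  (c7,r2) ✓
Counterexamples (restrictor pairs failing the scope): 7.

7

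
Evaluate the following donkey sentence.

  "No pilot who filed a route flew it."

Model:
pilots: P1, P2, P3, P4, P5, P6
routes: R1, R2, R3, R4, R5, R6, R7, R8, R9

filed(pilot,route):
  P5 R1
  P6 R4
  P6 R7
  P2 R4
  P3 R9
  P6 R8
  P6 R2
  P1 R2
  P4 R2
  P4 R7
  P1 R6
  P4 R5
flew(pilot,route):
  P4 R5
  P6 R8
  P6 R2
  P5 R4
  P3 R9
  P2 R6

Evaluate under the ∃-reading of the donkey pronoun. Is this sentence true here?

"it" takes "a route" as antecedent — a donkey pronoun bound across the clause boundary.
Truth condition: for no (p,r) with filed(p,r) does flew(p,r) hold.
Restrictor pairs — does the scope hold? (P1,R2):fails  (P1,R6):fails  (P2,R4):fails  (P3,R9):holds  (P4,R2):fails  (P4,R5):holds  (P4,R7):fails  (P5,R1):fails  (P6,R2):holds  (P6,R4):fails  (P6,R7):fails  (P6,R8):holds
Scope holds for 4 pair(s), so the sentence is false.

False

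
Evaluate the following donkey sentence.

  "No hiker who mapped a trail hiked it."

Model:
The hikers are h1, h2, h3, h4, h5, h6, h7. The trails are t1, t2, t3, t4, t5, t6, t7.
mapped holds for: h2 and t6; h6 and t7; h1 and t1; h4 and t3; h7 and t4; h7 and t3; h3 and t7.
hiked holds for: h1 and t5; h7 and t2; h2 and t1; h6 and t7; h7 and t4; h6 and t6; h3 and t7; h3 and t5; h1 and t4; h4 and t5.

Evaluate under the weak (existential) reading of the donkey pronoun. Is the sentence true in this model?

"it" takes "a trail" as antecedent — a donkey pronoun bound across the clause boundary.
Truth condition: for no (h,t) with mapped(h,t) does hiked(h,t) hold.
Restrictor pairs — does the scope hold? (h1,t1):fails  (h2,t6):fails  (h3,t7):holds  (h4,t3):fails  (h6,t7):holds  (h7,t3):fails  (h7,t4):holds
Scope holds for 3 pair(s), so the sentence is false.

False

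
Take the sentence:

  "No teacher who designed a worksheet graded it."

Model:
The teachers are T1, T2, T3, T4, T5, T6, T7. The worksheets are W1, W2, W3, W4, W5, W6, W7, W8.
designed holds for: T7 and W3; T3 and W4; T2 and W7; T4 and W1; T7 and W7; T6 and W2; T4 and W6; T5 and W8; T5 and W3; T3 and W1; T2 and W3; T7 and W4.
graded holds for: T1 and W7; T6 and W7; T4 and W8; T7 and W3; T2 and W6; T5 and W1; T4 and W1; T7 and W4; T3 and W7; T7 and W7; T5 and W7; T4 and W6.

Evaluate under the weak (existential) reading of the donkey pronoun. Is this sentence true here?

False

"it" takes "a worksheet" as antecedent — a donkey pronoun bound across the clause boundary.
Truth condition: for no (t,w) with designed(t,w) does graded(t,w) hold.
Restrictor pairs — does the scope hold? (T2,W3):fails  (T2,W7):fails  (T3,W1):fails  (T3,W4):fails  (T4,W1):holds  (T4,W6):holds  (T5,W3):fails  (T5,W8):fails  (T6,W2):fails  (T7,W3):holds  (T7,W4):holds  (T7,W7):holds
Scope holds for 5 pair(s), so the sentence is false.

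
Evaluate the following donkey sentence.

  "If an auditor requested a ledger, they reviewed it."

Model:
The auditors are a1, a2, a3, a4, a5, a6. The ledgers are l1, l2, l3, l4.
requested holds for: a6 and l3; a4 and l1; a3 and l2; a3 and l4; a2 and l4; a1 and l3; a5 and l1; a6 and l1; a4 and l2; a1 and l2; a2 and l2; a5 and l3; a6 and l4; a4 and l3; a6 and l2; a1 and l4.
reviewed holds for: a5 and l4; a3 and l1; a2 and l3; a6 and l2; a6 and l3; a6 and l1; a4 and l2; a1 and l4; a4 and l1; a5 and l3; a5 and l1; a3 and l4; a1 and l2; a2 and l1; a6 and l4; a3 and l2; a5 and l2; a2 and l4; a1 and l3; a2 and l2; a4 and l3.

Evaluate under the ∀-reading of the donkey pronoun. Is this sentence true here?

True

"it" takes "a ledger" as antecedent — a donkey pronoun bound across the clause boundary.
Strong reading: for every (a,l) with requested(a,l), reviewed(a,l).
Restrictor pairs: (a1,l2) ✓  (a1,l3) ✓  (a1,l4) ✓  (a2,l2) ✓  (a2,l4) ✓  (a3,l2) ✓  (a3,l4) ✓  (a4,l1) ✓  (a4,l2) ✓  (a4,l3) ✓  (a5,l1) ✓  (a5,l3) ✓  (a6,l1) ✓  (a6,l2) ✓  (a6,l3) ✓  (a6,l4) ✓
Every restrictor pair satisfies the scope.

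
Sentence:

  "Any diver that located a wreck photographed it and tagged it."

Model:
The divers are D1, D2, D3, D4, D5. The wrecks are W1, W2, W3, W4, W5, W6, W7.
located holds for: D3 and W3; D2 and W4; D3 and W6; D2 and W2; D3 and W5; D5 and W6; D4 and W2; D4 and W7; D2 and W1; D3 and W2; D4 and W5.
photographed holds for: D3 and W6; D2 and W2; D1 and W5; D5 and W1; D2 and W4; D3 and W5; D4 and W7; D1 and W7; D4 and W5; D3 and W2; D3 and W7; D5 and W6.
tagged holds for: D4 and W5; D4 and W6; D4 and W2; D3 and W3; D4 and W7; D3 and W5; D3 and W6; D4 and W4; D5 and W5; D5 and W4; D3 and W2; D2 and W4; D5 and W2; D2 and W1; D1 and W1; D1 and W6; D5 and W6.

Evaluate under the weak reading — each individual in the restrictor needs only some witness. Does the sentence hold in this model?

True

"it" takes "a wreck" as antecedent — a donkey pronoun bound across the clause boundary.
Weak reading: every diver d with some located-wreck has at least one located-wreck w such that photographed(d,w) ∧ tagged(d,w).
Per diver: D2:✓  D3:✓  D4:✓  D5:✓
Every diver in the restrictor has a witness.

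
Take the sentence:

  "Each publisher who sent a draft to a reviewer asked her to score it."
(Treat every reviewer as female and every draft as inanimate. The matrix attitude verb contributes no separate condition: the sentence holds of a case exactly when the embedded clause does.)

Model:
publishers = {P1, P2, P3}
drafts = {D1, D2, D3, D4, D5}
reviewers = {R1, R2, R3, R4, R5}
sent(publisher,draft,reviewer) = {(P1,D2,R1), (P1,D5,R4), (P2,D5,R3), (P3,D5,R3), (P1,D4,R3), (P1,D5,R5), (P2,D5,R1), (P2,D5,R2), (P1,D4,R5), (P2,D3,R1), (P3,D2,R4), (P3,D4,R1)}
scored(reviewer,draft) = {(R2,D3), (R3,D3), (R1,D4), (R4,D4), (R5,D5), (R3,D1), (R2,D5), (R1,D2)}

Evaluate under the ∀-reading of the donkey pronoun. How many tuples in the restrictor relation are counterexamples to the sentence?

8

"her" takes "a reviewer" as antecedent and "it" takes "a draft"; both are donkey pronouns co-varying with the restrictor.
Strong reading: for every (p,d,r) with sent(p,d,r), scored(r,d).
Restrictor triples: (P1,D2,R1)→scored(R1,D2) ✓  (P1,D4,R3)→scored(R3,D4) ✗  (P1,D4,R5)→scored(R5,D4) ✗  (P1,D5,R4)→scored(R4,D5) ✗  (P1,D5,R5)→scored(R5,D5) ✓  (P2,D3,R1)→scored(R1,D3) ✗  (P2,D5,R1)→scored(R1,D5) ✗  (P2,D5,R2)→scored(R2,D5) ✓  (P2,D5,R3)→scored(R3,D5) ✗  (P3,D2,R4)→scored(R4,D2) ✗  (P3,D4,R1)→scored(R1,D4) ✓  (P3,D5,R3)→scored(R3,D5) ✗
Counterexamples (restrictor triples failing the scope): 8.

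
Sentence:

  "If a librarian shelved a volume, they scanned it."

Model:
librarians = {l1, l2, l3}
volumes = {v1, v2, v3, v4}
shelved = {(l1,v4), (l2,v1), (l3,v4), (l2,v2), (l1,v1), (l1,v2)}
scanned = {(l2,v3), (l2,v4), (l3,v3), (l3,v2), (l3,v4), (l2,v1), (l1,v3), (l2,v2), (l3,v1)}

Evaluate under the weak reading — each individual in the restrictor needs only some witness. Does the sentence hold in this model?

"it" takes "a volume" as antecedent — a donkey pronoun bound across the clause boundary.
Weak reading: every librarian l with some shelved-volume has at least one shelved-volume v such that scanned(l,v).
Per librarian: l1:✗  l2:✓  l3:✓
l1 has no witness among its shelved-volumes.

False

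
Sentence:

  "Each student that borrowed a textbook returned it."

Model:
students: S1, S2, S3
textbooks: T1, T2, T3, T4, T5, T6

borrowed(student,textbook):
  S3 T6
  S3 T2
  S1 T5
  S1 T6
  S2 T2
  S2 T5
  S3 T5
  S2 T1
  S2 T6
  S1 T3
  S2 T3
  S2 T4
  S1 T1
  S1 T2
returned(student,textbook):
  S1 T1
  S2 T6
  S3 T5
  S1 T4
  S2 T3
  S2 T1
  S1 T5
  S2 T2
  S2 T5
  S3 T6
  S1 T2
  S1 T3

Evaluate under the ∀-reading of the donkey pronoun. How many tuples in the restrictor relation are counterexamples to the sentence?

"it" takes "a textbook" as antecedent — a donkey pronoun bound across the clause boundary.
Strong reading: for every (s,t) with borrowed(s,t), returned(s,t).
Restrictor pairs: (S1,T1) ✓  (S1,T2) ✓  (S1,T3) ✓  (S1,T5) ✓  (S1,T6) ✗  (S2,T1) ✓  (S2,T2) ✓  (S2,T3) ✓  (S2,T4) ✗  (S2,T5) ✓  (S2,T6) ✓  (S3,T2) ✗  (S3,T5) ✓  (S3,T6) ✓
Counterexamples (restrictor pairs failing the scope): 3.

3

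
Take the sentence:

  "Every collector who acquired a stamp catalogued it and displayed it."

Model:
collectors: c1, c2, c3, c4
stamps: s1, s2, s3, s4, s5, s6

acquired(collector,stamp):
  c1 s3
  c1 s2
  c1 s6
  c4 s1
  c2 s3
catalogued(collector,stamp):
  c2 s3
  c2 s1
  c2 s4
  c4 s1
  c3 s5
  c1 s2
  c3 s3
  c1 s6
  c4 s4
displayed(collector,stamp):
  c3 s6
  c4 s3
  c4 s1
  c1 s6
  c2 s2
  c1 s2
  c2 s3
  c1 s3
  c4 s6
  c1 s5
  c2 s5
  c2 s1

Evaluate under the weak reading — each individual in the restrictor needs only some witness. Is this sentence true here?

"it" takes "a stamp" as antecedent — a donkey pronoun bound across the clause boundary.
Weak reading: every collector c with some acquired-stamp has at least one acquired-stamp s such that catalogued(c,s) ∧ displayed(c,s).
Per collector: c1:✓  c2:✓  c4:✓
Every collector in the restrictor has a witness.

True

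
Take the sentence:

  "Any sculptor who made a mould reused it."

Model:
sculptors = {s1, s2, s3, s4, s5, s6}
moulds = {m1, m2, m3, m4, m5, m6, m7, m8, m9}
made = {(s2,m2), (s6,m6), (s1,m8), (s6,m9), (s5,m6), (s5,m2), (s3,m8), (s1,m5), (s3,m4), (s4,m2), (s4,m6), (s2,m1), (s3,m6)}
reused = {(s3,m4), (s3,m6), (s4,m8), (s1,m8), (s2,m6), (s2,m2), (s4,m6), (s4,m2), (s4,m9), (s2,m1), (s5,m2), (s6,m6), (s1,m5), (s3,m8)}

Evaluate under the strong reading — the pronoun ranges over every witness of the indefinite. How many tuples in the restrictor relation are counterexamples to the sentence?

"it" takes "a mould" as antecedent — a donkey pronoun bound across the clause boundary.
Strong reading: for every (s,m) with made(s,m), reused(s,m).
Restrictor pairs: (s1,m5) ✓  (s1,m8) ✓  (s2,m1) ✓  (s2,m2) ✓  (s3,m4) ✓  (s3,m6) ✓  (s3,m8) ✓  (s4,m2) ✓  (s4,m6) ✓  (s5,m2) ✓  (s5,m6) ✗  (s6,m6) ✓  (s6,m9) ✗
Counterexamples (restrictor pairs failing the scope): 2.

2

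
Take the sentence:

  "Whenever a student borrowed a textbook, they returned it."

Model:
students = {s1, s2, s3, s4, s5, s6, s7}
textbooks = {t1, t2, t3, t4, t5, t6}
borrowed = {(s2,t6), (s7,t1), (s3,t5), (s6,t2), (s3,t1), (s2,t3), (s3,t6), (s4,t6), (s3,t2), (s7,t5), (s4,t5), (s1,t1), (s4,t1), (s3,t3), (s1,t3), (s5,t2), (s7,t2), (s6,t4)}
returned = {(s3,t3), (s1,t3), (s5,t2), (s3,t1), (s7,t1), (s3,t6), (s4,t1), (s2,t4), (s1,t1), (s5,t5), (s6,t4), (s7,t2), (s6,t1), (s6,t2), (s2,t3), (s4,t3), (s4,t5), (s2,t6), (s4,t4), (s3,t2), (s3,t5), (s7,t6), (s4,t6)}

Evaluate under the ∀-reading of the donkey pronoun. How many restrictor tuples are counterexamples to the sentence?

"it" takes "a textbook" as antecedent — a donkey pronoun bound across the clause boundary.
Strong reading: for every (s,t) with borrowed(s,t), returned(s,t).
Restrictor pairs: (s1,t1) ✓  (s1,t3) ✓  (s2,t3) ✓  (s2,t6) ✓  (s3,t1) ✓  (s3,t2) ✓  (s3,t3) ✓  (s3,t5) ✓  (s3,t6) ✓  (s4,t1) ✓  (s4,t5) ✓  (s4,t6) ✓  (s5,t2) ✓  (s6,t2) ✓  (s6,t4) ✓  (s7,t1) ✓  (s7,t2) ✓  (s7,t5) ✗
Counterexamples (restrictor pairs failing the scope): 1.

1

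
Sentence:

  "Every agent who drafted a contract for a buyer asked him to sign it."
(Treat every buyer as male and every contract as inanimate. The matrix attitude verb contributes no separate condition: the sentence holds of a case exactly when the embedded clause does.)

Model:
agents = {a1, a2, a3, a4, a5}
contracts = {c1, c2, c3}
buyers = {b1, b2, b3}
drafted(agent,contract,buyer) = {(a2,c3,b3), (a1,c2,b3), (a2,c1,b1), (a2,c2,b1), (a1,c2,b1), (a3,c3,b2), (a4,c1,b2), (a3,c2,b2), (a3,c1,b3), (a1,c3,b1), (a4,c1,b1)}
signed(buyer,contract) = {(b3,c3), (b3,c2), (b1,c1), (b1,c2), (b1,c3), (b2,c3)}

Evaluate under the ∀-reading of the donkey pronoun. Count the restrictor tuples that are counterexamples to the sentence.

3

"him" takes "a buyer" as antecedent and "it" takes "a contract"; both are donkey pronouns co-varying with the restrictor.
Strong reading: for every (a,c,b) with drafted(a,c,b), signed(b,c).
Restrictor triples: (a1,c2,b1)→signed(b1,c2) ✓  (a1,c2,b3)→signed(b3,c2) ✓  (a1,c3,b1)→signed(b1,c3) ✓  (a2,c1,b1)→signed(b1,c1) ✓  (a2,c2,b1)→signed(b1,c2) ✓  (a2,c3,b3)→signed(b3,c3) ✓  (a3,c1,b3)→signed(b3,c1) ✗  (a3,c2,b2)→signed(b2,c2) ✗  (a3,c3,b2)→signed(b2,c3) ✓  (a4,c1,b1)→signed(b1,c1) ✓  (a4,c1,b2)→signed(b2,c1) ✗
Counterexamples (restrictor triples failing the scope): 3.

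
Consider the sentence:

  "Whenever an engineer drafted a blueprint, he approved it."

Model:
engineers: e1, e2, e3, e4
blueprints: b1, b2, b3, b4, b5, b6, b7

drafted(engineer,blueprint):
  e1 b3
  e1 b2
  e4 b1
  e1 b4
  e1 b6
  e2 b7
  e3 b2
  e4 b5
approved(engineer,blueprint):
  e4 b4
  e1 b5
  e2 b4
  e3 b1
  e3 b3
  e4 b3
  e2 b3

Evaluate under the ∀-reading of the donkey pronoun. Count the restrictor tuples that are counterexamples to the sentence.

8

"it" takes "a blueprint" as antecedent — a donkey pronoun bound across the clause boundary.
Strong reading: for every (e,b) with drafted(e,b), approved(e,b).
Restrictor pairs: (e1,b2) ✗  (e1,b3) ✗  (e1,b4) ✗  (e1,b6) ✗  (e2,b7) ✗  (e3,b2) ✗  (e4,b1) ✗  (e4,b5) ✗
Counterexamples (restrictor pairs failing the scope): 8.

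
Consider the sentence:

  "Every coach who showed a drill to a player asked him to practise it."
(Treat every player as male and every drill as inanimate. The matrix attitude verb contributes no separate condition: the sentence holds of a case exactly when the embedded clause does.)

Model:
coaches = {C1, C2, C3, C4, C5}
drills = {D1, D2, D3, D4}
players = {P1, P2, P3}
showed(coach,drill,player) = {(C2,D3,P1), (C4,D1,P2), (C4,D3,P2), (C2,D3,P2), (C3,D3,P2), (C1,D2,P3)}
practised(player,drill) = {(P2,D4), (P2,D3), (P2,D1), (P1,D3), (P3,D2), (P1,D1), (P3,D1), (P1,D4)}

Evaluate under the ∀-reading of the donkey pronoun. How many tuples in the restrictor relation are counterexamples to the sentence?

"him" takes "a player" as antecedent and "it" takes "a drill"; both are donkey pronouns co-varying with the restrictor.
Strong reading: for every (c,d,p) with showed(c,d,p), practised(p,d).
Restrictor triples: (C1,D2,P3)→practised(P3,D2) ✓  (C2,D3,P1)→practised(P1,D3) ✓  (C2,D3,P2)→practised(P2,D3) ✓  (C3,D3,P2)→practised(P2,D3) ✓  (C4,D1,P2)→practised(P2,D1) ✓  (C4,D3,P2)→practised(P2,D3) ✓
Counterexamples (restrictor triples failing the scope): 0.

0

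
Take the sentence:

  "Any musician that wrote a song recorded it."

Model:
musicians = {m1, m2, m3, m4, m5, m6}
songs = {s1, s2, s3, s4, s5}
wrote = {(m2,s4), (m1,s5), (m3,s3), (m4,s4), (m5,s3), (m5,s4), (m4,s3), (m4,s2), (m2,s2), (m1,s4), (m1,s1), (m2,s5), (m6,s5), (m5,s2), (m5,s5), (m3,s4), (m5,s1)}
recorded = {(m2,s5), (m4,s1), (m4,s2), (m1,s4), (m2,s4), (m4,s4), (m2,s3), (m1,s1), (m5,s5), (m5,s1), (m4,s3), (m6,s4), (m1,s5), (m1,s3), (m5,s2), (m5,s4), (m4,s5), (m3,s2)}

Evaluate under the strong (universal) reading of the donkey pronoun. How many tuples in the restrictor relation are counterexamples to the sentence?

"it" takes "a song" as antecedent — a donkey pronoun bound across the clause boundary.
Strong reading: for every (m,s) with wrote(m,s), recorded(m,s).
Restrictor pairs: (m1,s1) ✓  (m1,s4) ✓  (m1,s5) ✓  (m2,s2) ✗  (m2,s4) ✓  (m2,s5) ✓  (m3,s3) ✗  (m3,s4) ✗  (m4,s2) ✓  (m4,s3) ✓  (m4,s4) ✓  (m5,s1) ✓  (m5,s2) ✓  (m5,s3) ✗  (m5,s4) ✓  (m5,s5) ✓  (m6,s5) ✗
Counterexamples (restrictor pairs failing the scope): 5.

5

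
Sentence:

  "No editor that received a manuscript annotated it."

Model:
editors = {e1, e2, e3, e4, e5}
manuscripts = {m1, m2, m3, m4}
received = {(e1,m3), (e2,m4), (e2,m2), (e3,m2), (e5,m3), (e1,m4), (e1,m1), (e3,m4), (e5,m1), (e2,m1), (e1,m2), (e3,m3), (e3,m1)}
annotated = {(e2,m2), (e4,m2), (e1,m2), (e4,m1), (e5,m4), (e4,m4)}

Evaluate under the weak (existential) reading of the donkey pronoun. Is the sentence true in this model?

False

"it" takes "a manuscript" as antecedent — a donkey pronoun bound across the clause boundary.
Truth condition: for no (e,m) with received(e,m) does annotated(e,m) hold.
Restrictor pairs — does the scope hold? (e1,m1):fails  (e1,m2):holds  (e1,m3):fails  (e1,m4):fails  (e2,m1):fails  (e2,m2):holds  (e2,m4):fails  (e3,m1):fails  (e3,m2):fails  (e3,m3):fails  (e3,m4):fails  (e5,m1):fails  (e5,m3):fails
Scope holds for 2 pair(s), so the sentence is false.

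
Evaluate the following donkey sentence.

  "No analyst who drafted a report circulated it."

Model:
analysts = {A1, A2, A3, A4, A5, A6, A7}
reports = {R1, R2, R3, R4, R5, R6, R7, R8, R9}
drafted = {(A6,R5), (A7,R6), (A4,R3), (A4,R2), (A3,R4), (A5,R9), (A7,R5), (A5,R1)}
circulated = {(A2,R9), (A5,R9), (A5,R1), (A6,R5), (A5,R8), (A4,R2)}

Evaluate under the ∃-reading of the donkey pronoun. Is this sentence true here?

False

"it" takes "a report" as antecedent — a donkey pronoun bound across the clause boundary.
Truth condition: for no (a,r) with drafted(a,r) does circulated(a,r) hold.
Restrictor pairs — does the scope hold? (A3,R4):fails  (A4,R2):holds  (A4,R3):fails  (A5,R1):holds  (A5,R9):holds  (A6,R5):holds  (A7,R5):fails  (A7,R6):fails
Scope holds for 4 pair(s), so the sentence is false.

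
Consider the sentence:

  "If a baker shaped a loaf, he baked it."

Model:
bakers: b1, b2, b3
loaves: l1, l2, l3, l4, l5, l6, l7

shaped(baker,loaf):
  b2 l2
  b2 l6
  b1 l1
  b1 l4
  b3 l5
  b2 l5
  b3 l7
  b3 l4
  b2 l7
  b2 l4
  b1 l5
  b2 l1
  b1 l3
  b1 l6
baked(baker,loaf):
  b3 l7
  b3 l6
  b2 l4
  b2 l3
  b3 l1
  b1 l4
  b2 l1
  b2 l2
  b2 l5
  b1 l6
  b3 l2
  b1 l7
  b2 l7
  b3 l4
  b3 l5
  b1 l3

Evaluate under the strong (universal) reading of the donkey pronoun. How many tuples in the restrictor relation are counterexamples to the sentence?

3

"it" takes "a loaf" as antecedent — a donkey pronoun bound across the clause boundary.
Strong reading: for every (b,l) with shaped(b,l), baked(b,l).
Restrictor pairs: (b1,l1) ✗  (b1,l3) ✓  (b1,l4) ✓  (b1,l5) ✗  (b1,l6) ✓  (b2,l1) ✓  (b2,l2) ✓  (b2,l4) ✓  (b2,l5) ✓  (b2,l6) ✗  (b2,l7) ✓  (b3,l4) ✓  (b3,l5) ✓  (b3,l7) ✓
Counterexamples (restrictor pairs failing the scope): 3.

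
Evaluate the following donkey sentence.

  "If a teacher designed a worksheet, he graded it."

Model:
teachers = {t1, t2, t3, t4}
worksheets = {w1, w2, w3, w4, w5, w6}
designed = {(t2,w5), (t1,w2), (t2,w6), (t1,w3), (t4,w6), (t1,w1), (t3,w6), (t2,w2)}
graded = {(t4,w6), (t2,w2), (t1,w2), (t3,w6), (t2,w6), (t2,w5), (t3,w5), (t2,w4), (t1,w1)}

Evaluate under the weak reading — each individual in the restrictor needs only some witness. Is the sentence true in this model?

True

"it" takes "a worksheet" as antecedent — a donkey pronoun bound across the clause boundary.
Weak reading: every teacher t with some designed-worksheet has at least one designed-worksheet w such that graded(t,w).
Per teacher: t1:✓  t2:✓  t3:✓  t4:✓
Every teacher in the restrictor has a witness.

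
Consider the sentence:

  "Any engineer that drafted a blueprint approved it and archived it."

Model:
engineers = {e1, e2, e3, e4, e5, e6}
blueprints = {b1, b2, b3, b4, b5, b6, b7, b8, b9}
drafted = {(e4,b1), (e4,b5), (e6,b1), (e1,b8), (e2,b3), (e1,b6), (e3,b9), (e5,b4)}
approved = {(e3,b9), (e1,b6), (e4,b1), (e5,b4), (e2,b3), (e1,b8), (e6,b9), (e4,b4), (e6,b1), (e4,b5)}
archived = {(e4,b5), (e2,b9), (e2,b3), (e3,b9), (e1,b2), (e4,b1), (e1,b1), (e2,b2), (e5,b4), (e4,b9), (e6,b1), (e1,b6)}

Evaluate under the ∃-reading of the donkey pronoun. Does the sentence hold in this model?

True

"it" takes "a blueprint" as antecedent — a donkey pronoun bound across the clause boundary.
Weak reading: every engineer e with some drafted-blueprint has at least one drafted-blueprint b such that approved(e,b) ∧ archived(e,b).
Per engineer: e1:✓  e2:✓  e3:✓  e4:✓  e5:✓  e6:✓
Every engineer in the restrictor has a witness.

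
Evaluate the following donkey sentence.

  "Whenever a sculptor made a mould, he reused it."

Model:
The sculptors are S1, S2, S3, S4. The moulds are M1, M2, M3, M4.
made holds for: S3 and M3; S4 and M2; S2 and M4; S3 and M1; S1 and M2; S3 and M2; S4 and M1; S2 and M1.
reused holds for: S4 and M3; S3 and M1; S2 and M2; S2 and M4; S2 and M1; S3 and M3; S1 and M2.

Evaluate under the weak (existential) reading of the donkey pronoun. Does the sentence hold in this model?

"it" takes "a mould" as antecedent — a donkey pronoun bound across the clause boundary.
Weak reading: every sculptor s with some made-mould has at least one made-mould m such that reused(s,m).
Per sculptor: S1:✓  S2:✓  S3:✓  S4:✗
S4 has no witness among its made-moulds.

False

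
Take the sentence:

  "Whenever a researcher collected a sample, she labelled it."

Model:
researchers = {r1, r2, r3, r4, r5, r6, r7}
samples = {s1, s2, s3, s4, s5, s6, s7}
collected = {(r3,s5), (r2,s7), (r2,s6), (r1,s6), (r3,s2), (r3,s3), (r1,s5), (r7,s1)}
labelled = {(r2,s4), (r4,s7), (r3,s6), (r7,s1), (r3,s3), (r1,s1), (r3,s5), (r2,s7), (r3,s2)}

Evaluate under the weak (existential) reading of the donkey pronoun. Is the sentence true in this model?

"it" takes "a sample" as antecedent — a donkey pronoun bound across the clause boundary.
Weak reading: every researcher r with some collected-sample has at least one collected-sample s such that labelled(r,s).
Per researcher: r1:✗  r2:✓  r3:✓  r7:✓
r1 has no witness among its collected-samples.

False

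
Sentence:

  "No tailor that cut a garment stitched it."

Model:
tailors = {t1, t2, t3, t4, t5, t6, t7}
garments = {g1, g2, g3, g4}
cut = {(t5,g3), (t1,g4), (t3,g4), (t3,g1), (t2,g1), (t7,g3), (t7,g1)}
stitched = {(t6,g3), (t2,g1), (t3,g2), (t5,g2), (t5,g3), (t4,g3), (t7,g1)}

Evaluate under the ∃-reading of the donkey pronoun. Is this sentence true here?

False

"it" takes "a garment" as antecedent — a donkey pronoun bound across the clause boundary.
Truth condition: for no (t,g) with cut(t,g) does stitched(t,g) hold.
Restrictor pairs — does the scope hold? (t1,g4):fails  (t2,g1):holds  (t3,g1):fails  (t3,g4):fails  (t5,g3):holds  (t7,g1):holds  (t7,g3):fails
Scope holds for 3 pair(s), so the sentence is false.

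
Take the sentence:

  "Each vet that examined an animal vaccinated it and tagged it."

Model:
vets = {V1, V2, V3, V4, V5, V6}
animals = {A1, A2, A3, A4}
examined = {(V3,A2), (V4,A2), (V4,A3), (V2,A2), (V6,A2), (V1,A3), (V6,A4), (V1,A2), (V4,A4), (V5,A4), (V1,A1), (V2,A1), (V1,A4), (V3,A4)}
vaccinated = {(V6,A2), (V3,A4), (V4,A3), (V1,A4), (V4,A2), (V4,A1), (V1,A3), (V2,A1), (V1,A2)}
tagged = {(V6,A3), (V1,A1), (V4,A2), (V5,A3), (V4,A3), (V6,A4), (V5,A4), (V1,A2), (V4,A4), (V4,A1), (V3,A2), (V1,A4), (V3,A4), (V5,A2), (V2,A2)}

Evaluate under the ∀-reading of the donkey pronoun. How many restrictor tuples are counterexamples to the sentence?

9

"it" takes "an animal" as antecedent — a donkey pronoun bound across the clause boundary.
Strong reading: for every (v,a) with examined(v,a), vaccinated(v,a) ∧ tagged(v,a).
Restrictor pairs: (V1,A1) ✗  (V1,A2) ✓  (V1,A3) ✗  (V1,A4) ✓  (V2,A1) ✗  (V2,A2) ✗  (V3,A2) ✗  (V3,A4) ✓  (V4,A2) ✓  (V4,A3) ✓  (V4,A4) ✗  (V5,A4) ✗  (V6,A2) ✗  (V6,A4) ✗
Counterexamples (restrictor pairs failing the scope): 9.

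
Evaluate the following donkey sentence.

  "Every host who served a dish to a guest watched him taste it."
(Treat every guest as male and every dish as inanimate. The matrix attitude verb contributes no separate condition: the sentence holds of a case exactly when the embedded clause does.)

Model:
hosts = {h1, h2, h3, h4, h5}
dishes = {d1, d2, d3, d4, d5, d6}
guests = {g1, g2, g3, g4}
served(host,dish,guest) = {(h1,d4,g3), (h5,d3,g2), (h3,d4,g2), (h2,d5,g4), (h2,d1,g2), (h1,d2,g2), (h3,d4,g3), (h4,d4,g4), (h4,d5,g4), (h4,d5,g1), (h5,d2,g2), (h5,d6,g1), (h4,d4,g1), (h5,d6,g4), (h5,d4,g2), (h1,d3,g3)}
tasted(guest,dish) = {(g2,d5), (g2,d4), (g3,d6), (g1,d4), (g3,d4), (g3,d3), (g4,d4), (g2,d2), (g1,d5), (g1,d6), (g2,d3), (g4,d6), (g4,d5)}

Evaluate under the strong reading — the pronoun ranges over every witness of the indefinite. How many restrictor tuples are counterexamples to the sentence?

"him" takes "a guest" as antecedent and "it" takes "a dish"; both are donkey pronouns co-varying with the restrictor.
Strong reading: for every (h,d,g) with served(h,d,g), tasted(g,d).
Restrictor triples: (h1,d2,g2)→tasted(g2,d2) ✓  (h1,d3,g3)→tasted(g3,d3) ✓  (h1,d4,g3)→tasted(g3,d4) ✓  (h2,d1,g2)→tasted(g2,d1) ✗  (h2,d5,g4)→tasted(g4,d5) ✓  (h3,d4,g2)→tasted(g2,d4) ✓  (h3,d4,g3)→tasted(g3,d4) ✓  (h4,d4,g1)→tasted(g1,d4) ✓  (h4,d4,g4)→tasted(g4,d4) ✓  (h4,d5,g1)→tasted(g1,d5) ✓  (h4,d5,g4)→tasted(g4,d5) ✓  (h5,d2,g2)→tasted(g2,d2) ✓  (h5,d3,g2)→tasted(g2,d3) ✓  (h5,d4,g2)→tasted(g2,d4) ✓  (h5,d6,g1)→tasted(g1,d6) ✓  (h5,d6,g4)→tasted(g4,d6) ✓
Counterexamples (restrictor triples failing the scope): 1.

1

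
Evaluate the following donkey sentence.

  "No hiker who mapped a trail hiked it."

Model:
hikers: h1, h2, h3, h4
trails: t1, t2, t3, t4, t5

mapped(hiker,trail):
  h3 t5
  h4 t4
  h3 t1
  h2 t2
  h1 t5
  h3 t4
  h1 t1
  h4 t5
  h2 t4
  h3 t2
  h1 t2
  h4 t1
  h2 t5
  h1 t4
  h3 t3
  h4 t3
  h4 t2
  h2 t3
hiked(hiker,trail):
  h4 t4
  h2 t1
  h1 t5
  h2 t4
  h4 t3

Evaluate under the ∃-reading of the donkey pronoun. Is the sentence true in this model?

False

"it" takes "a trail" as antecedent — a donkey pronoun bound across the clause boundary.
Truth condition: for no (h,t) with mapped(h,t) does hiked(h,t) hold.
Restrictor pairs — does the scope hold? (h1,t1):fails  (h1,t2):fails  (h1,t4):fails  (h1,t5):holds  (h2,t2):fails  (h2,t3):fails  (h2,t4):holds  (h2,t5):fails  (h3,t1):fails  (h3,t2):fails  (h3,t3):fails  (h3,t4):fails  (h3,t5):fails  (h4,t1):fails  (h4,t2):fails  (h4,t3):holds  (h4,t4):holds  (h4,t5):fails
Scope holds for 4 pair(s), so the sentence is false.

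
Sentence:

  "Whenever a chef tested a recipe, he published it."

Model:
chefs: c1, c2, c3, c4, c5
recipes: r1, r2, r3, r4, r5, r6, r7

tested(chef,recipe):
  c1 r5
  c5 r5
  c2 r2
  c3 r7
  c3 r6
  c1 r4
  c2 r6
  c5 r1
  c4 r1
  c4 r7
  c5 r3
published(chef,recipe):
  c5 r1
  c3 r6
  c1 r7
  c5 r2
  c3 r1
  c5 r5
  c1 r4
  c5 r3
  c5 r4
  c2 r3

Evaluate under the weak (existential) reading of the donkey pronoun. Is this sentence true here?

False

"it" takes "a recipe" as antecedent — a donkey pronoun bound across the clause boundary.
Weak reading: every chef c with some tested-recipe has at least one tested-recipe r such that published(c,r).
Per chef: c1:✓  c2:✗  c3:✓  c4:✗  c5:✓
c2 has no witness among its tested-recipes.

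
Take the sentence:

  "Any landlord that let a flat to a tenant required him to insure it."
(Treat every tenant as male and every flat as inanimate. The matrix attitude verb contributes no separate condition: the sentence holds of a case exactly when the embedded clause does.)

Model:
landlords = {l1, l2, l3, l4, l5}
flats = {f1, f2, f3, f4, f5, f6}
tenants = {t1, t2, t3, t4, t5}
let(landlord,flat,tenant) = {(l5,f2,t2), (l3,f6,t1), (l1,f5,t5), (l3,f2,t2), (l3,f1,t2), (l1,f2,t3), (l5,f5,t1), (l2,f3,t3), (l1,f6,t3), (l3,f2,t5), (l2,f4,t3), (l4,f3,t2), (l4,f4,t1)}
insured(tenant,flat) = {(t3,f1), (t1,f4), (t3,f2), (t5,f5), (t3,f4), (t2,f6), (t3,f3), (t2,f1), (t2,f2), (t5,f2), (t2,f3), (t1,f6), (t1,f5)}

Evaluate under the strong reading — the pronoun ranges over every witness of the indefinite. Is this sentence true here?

"him" takes "a tenant" as antecedent and "it" takes "a flat"; both are donkey pronouns co-varying with the restrictor.
Strong reading: for every (l,f,t) with let(l,f,t), insured(t,f).
Restrictor triples: (l1,f2,t3)→insured(t3,f2) ✓  (l1,f5,t5)→insured(t5,f5) ✓  (l1,f6,t3)→insured(t3,f6) ✗  (l2,f3,t3)→insured(t3,f3) ✓  (l2,f4,t3)→insured(t3,f4) ✓  (l3,f1,t2)→insured(t2,f1) ✓  (l3,f2,t2)→insured(t2,f2) ✓  (l3,f2,t5)→insured(t5,f2) ✓  (l3,f6,t1)→insured(t1,f6) ✓  (l4,f3,t2)→insured(t2,f3) ✓  (l4,f4,t1)→insured(t1,f4) ✓  (l5,f2,t2)→insured(t2,f2) ✓  (l5,f5,t1)→insured(t1,f5) ✓
Counterexample: (l1,f6,t3) — insured(t3,f6) does not hold.

False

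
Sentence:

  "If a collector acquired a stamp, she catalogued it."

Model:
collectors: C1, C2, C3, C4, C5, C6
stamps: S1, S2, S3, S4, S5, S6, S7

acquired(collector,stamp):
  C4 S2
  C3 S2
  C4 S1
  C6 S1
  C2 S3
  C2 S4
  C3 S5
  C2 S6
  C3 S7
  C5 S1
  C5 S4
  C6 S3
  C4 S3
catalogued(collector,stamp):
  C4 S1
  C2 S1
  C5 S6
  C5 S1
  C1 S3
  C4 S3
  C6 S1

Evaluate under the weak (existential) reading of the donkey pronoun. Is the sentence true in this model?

False

"it" takes "a stamp" as antecedent — a donkey pronoun bound across the clause boundary.
Weak reading: every collector c with some acquired-stamp has at least one acquired-stamp s such that catalogued(c,s).
Per collector: C2:✗  C3:✗  C4:✓  C5:✓  C6:✓
C2 has no witness among its acquired-stamps.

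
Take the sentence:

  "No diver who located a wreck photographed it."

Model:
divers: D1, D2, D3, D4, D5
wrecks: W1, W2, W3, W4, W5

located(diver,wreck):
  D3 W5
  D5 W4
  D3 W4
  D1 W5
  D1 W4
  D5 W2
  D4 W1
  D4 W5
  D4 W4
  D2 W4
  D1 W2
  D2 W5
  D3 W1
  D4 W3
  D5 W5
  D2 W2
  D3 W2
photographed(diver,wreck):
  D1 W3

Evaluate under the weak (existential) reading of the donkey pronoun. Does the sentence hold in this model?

True

"it" takes "a wreck" as antecedent — a donkey pronoun bound across the clause boundary.
Truth condition: for no (d,w) with located(d,w) does photographed(d,w) hold.
Restrictor pairs — does the scope hold? (D1,W2):fails  (D1,W4):fails  (D1,W5):fails  (D2,W2):fails  (D2,W4):fails  (D2,W5):fails  (D3,W1):fails  (D3,W2):fails  (D3,W4):fails  (D3,W5):fails  (D4,W1):fails  (D4,W3):fails  (D4,W4):fails  (D4,W5):fails  (D5,W2):fails  (D5,W4):fails  (D5,W5):fails
Scope holds for no restrictor pair, so the sentence is true.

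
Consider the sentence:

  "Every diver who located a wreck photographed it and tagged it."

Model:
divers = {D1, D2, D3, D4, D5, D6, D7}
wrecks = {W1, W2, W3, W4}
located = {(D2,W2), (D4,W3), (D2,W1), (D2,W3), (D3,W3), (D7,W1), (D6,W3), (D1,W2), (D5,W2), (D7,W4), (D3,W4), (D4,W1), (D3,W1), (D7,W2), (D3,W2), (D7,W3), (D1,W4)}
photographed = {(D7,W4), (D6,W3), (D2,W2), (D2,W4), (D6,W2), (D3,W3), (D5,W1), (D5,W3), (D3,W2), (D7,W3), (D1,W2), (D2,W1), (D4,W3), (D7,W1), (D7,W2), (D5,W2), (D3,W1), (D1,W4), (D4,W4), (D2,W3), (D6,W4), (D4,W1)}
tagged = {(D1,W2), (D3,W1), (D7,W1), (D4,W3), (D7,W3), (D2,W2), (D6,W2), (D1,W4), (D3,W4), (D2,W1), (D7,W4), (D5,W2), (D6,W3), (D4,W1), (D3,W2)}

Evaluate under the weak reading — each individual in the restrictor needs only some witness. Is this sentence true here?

True

"it" takes "a wreck" as antecedent — a donkey pronoun bound across the clause boundary.
Weak reading: every diver d with some located-wreck has at least one located-wreck w such that photographed(d,w) ∧ tagged(d,w).
Per diver: D1:✓  D2:✓  D3:✓  D4:✓  D5:✓  D6:✓  D7:✓
Every diver in the restrictor has a witness.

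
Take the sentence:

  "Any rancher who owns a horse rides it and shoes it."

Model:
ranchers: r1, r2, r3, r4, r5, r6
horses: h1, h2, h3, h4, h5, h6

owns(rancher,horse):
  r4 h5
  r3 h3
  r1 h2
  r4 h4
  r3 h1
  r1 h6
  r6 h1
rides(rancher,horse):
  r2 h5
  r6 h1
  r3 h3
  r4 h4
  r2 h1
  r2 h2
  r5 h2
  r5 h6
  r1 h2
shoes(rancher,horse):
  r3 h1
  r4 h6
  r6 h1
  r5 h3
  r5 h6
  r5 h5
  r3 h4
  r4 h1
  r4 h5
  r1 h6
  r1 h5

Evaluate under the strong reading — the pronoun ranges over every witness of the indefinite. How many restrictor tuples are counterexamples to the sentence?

6

"it" takes "a horse" as antecedent — a donkey pronoun bound across the clause boundary.
Strong reading: for every (r,h) with owns(r,h), rides(r,h) ∧ shoes(r,h).
Restrictor pairs: (r1,h2) ✗  (r1,h6) ✗  (r3,h1) ✗  (r3,h3) ✗  (r4,h4) ✗  (r4,h5) ✗  (r6,h1) ✓
Counterexamples (restrictor pairs failing the scope): 6.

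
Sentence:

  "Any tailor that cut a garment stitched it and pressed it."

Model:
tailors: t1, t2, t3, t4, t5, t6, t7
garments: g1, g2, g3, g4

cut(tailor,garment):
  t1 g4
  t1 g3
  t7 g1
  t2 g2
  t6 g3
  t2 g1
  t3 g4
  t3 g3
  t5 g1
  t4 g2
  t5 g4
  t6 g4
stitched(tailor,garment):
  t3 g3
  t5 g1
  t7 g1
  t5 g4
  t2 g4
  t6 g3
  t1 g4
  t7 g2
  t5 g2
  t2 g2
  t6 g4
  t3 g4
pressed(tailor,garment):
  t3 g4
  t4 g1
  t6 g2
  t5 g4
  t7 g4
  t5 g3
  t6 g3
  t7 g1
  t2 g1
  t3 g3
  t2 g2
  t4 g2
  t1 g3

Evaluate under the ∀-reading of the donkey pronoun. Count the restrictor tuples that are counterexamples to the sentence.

"it" takes "a garment" as antecedent — a donkey pronoun bound across the clause boundary.
Strong reading: for every (t,g) with cut(t,g), stitched(t,g) ∧ pressed(t,g).
Restrictor pairs: (t1,g3) ✗  (t1,g4) ✗  (t2,g1) ✗  (t2,g2) ✓  (t3,g3) ✓  (t3,g4) ✓  (t4,g2) ✗  (t5,g1) ✗  (t5,g4) ✓  (t6,g3) ✓  (t6,g4) ✗  (t7,g1) ✓
Counterexamples (restrictor pairs failing the scope): 6.

6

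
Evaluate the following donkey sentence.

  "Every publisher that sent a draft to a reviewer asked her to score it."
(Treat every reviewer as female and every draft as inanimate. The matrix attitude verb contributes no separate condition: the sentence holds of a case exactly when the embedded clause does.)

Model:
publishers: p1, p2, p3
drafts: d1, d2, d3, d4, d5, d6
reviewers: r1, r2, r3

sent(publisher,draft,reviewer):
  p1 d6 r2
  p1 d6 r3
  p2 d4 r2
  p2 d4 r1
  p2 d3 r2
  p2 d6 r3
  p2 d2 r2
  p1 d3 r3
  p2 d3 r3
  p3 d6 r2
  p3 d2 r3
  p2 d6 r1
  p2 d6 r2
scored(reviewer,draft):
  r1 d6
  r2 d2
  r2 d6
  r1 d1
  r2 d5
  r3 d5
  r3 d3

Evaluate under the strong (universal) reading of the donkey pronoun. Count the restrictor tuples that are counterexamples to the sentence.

"her" takes "a reviewer" as antecedent and "it" takes "a draft"; both are donkey pronouns co-varying with the restrictor.
Strong reading: for every (p,d,r) with sent(p,d,r), scored(r,d).
Restrictor triples: (p1,d3,r3)→scored(r3,d3) ✓  (p1,d6,r2)→scored(r2,d6) ✓  (p1,d6,r3)→scored(r3,d6) ✗  (p2,d2,r2)→scored(r2,d2) ✓  (p2,d3,r2)→scored(r2,d3) ✗  (p2,d3,r3)→scored(r3,d3) ✓  (p2,d4,r1)→scored(r1,d4) ✗  (p2,d4,r2)→scored(r2,d4) ✗  (p2,d6,r1)→scored(r1,d6) ✓  (p2,d6,r2)→scored(r2,d6) ✓  (p2,d6,r3)→scored(r3,d6) ✗  (p3,d2,r3)→scored(r3,d2) ✗  (p3,d6,r2)→scored(r2,d6) ✓
Counterexamples (restrictor triples failing the scope): 6.

6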